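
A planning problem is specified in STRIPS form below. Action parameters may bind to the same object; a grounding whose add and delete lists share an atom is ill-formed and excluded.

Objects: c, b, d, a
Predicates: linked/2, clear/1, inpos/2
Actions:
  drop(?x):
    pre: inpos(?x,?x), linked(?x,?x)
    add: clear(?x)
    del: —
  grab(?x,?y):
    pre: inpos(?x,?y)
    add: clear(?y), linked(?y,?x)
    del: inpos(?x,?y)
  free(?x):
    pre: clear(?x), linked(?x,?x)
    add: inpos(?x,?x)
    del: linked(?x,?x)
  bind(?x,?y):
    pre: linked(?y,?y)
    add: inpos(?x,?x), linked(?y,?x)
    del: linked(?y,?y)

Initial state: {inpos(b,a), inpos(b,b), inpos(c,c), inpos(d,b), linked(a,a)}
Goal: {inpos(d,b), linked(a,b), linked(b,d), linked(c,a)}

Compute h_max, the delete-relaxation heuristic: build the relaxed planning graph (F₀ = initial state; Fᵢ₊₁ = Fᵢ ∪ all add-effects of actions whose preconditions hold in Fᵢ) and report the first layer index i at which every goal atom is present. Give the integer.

2

F0 = init (5 atoms)
F1 = F0 ∪ {clear(a), clear(b), clear(c), inpos(d,d), linked(a,b), linked(a,c), linked(a,d), linked(b,b), linked(b,d), linked(c,c)}  (15 atoms)
F2 = F1 ∪ {clear(d), inpos(a,a), linked(b,a), linked(b,c), linked(c,a), linked(c,b), linked(c,d), linked(d,d)}  (23 atoms)
goal ⊆ F2  ⇒  h_max = 2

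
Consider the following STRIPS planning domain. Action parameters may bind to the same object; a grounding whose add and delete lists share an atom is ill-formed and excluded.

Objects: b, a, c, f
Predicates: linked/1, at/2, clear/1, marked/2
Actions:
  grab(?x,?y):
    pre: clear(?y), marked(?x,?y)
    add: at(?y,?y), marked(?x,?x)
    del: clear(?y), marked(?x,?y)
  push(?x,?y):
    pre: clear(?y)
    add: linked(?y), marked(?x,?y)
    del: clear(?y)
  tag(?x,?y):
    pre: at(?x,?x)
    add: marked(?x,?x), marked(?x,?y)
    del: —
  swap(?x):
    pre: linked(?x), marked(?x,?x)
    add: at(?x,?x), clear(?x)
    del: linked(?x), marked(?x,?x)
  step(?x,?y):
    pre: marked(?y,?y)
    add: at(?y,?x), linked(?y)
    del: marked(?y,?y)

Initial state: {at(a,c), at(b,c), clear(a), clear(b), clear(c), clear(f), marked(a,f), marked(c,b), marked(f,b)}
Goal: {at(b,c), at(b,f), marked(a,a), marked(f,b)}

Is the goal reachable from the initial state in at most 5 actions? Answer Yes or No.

Yes

1. grab(a,f)  →  {at(a,c), at(b,c), at(f,f), clear(a), clear(b), clear(c), marked(a,a), marked(c,b), marked(f,b)}
2. push(b,b)  →  {at(a,c), at(b,c), at(f,f), clear(a), clear(c), linked(b), marked(a,a), marked(b,b), marked(c,b), marked(f,b)}
3. step(f,b)  →  {at(a,c), at(b,c), at(b,f), at(f,f), clear(a), clear(c), linked(b), marked(a,a), marked(c,b), marked(f,b)}
optimal plan length = 3; 3 ≤ 5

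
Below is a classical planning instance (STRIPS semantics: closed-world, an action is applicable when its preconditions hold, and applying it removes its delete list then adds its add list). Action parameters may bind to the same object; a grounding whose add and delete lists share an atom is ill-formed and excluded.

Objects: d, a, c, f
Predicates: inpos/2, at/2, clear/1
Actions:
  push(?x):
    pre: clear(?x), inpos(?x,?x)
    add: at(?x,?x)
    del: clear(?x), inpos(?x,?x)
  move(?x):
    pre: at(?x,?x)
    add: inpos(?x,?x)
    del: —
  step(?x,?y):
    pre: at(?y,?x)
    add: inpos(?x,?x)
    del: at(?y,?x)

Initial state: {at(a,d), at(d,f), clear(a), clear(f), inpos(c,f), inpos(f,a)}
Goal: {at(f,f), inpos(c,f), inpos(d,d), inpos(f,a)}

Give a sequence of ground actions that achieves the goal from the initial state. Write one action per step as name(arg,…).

1. step(d,a)  →  {at(d,f), clear(a), clear(f), inpos(c,f), inpos(d,d), inpos(f,a)}
2. step(f,d)  →  {clear(a), clear(f), inpos(c,f), inpos(d,d), inpos(f,a), inpos(f,f)}
3. push(f)  →  {at(f,f), clear(a), inpos(c,f), inpos(d,d), inpos(f,a)}

step(d,a); step(f,d); push(f)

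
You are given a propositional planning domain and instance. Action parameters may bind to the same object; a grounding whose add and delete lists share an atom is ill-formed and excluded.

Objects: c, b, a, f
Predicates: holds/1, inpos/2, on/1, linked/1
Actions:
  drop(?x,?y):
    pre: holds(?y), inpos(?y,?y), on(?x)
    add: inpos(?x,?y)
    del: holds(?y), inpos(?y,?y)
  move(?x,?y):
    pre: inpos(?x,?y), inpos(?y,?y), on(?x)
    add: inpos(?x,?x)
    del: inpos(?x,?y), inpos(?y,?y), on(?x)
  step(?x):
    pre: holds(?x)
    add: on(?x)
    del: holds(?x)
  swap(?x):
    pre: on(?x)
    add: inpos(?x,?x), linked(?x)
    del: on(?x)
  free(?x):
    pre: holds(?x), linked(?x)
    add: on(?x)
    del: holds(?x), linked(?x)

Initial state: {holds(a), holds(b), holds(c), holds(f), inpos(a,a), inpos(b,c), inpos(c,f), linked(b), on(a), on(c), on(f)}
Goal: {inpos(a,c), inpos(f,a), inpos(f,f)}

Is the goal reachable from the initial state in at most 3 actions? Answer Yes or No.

1. drop(f,a)  →  {holds(b), holds(c), holds(f), inpos(b,c), inpos(c,f), inpos(f,a), linked(b), on(a), on(c), on(f)}
2. swap(c)  →  {holds(b), holds(c), holds(f), inpos(b,c), inpos(c,c), inpos(c,f), inpos(f,a), linked(b), linked(c), on(a), on(f)}
3. drop(a,c)  →  {holds(b), holds(f), inpos(a,c), inpos(b,c), inpos(c,f), inpos(f,a), linked(b), linked(c), on(a), on(f)}
4. swap(f)  →  {holds(b), holds(f), inpos(a,c), inpos(b,c), inpos(c,f), inpos(f,a), inpos(f,f), linked(b), linked(c), linked(f), on(a)}
optimal plan length = 4; 4 > 3

No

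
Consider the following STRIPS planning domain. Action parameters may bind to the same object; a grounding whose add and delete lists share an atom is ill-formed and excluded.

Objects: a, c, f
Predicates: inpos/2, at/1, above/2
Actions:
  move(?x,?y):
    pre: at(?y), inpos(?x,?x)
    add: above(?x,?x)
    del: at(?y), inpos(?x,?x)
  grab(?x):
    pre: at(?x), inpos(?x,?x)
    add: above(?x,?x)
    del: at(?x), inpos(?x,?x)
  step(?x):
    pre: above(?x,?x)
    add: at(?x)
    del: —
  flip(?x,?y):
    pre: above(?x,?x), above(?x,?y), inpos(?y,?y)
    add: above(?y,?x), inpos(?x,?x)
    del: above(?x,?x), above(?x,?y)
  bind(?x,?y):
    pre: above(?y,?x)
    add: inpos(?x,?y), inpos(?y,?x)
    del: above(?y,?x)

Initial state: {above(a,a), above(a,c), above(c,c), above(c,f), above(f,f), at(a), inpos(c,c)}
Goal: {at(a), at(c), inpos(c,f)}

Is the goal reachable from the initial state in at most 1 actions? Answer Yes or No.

No

1. step(c)  →  {above(a,a), above(a,c), above(c,c), above(c,f), above(f,f), at(a), at(c), inpos(c,c)}
2. bind(f,c)  →  {above(a,a), above(a,c), above(c,c), above(f,f), at(a), at(c), inpos(c,c), inpos(c,f), inpos(f,c)}
optimal plan length = 2; 2 > 1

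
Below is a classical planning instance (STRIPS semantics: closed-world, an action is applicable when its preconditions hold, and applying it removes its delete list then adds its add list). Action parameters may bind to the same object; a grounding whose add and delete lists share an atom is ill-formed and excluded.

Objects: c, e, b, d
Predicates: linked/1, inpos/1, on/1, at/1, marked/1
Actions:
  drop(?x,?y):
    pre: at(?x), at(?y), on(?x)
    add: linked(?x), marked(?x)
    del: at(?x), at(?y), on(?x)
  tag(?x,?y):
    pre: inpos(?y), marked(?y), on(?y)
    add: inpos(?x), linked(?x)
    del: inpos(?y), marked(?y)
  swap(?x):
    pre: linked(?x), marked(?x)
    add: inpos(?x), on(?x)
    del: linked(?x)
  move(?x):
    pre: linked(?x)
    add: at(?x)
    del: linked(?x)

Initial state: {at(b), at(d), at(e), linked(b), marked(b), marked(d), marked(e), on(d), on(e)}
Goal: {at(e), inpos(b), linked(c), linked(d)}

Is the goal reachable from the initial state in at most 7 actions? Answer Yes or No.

1. drop(d,d)  →  {at(b), at(e), linked(b), linked(d), marked(b), marked(d), marked(e), on(e)}
2. swap(b)  →  {at(b), at(e), inpos(b), linked(d), marked(b), marked(d), marked(e), on(b), on(e)}
3. tag(c,b)  →  {at(b), at(e), inpos(c), linked(c), linked(d), marked(d), marked(e), on(b), on(e)}
4. drop(b,b)  →  {at(e), inpos(c), linked(b), linked(c), linked(d), marked(b), marked(d), marked(e), on(e)}
5. swap(b)  →  {at(e), inpos(b), inpos(c), linked(c), linked(d), marked(b), marked(d), marked(e), on(b), on(e)}
optimal plan length = 5; 5 ≤ 7

Yes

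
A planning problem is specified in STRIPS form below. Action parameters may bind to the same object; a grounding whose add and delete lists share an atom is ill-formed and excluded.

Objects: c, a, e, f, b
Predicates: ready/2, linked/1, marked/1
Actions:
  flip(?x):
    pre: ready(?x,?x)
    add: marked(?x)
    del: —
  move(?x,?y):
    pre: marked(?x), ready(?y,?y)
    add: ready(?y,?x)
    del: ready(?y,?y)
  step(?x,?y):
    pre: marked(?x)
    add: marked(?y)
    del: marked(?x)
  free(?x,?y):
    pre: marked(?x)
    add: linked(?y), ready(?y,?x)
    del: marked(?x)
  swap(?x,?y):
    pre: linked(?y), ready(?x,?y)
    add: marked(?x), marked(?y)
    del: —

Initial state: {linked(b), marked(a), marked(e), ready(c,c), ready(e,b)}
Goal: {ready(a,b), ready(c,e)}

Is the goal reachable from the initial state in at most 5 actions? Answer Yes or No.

1. move(e,c)  →  {linked(b), marked(a), marked(e), ready(c,e), ready(e,b)}
2. step(a,b)  →  {linked(b), marked(b), marked(e), ready(c,e), ready(e,b)}
3. free(b,a)  →  {linked(a), linked(b), marked(e), ready(a,b), ready(c,e), ready(e,b)}
optimal plan length = 3; 3 ≤ 5

Yes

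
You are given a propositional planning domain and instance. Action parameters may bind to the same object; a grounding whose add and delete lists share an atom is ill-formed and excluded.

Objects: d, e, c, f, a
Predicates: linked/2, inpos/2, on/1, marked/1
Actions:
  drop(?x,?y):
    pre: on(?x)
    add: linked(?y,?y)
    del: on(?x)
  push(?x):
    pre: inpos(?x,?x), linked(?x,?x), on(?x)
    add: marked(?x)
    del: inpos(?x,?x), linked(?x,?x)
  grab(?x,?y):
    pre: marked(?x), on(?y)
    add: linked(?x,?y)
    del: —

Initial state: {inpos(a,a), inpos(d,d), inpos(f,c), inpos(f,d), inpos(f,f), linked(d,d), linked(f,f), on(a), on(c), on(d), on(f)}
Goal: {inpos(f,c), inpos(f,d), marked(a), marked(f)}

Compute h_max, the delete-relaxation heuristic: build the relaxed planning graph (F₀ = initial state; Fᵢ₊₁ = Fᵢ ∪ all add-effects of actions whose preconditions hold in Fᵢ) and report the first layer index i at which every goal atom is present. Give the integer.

2

F0 = init (11 atoms)
F1 = F0 ∪ {linked(a,a), linked(c,c), linked(e,e), marked(d), marked(f)}  (16 atoms)
F2 = F1 ∪ {linked(d,a), linked(d,c), linked(d,f), linked(f,a), linked(f,c), linked(f,d), marked(a)}  (23 atoms)
goal ⊆ F2  ⇒  h_max = 2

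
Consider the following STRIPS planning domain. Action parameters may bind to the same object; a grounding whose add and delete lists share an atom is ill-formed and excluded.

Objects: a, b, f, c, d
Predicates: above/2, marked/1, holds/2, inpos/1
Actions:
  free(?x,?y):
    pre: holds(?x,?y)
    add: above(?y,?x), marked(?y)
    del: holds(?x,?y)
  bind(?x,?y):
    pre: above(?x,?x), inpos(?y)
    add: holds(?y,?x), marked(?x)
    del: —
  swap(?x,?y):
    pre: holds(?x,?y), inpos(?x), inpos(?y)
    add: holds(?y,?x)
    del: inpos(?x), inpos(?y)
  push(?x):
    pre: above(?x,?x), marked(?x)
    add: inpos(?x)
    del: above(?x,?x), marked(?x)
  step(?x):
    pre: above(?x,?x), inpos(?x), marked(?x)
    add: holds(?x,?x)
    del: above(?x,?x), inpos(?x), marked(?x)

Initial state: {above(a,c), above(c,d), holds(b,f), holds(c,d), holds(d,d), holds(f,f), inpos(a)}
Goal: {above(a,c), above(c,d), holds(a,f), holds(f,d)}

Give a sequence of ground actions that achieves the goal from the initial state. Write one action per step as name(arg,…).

1. free(f,f)  →  {above(a,c), above(c,d), above(f,f), holds(b,f), holds(c,d), holds(d,d), inpos(a), marked(f)}
2. free(d,d)  →  {above(a,c), above(c,d), above(d,d), above(f,f), holds(b,f), holds(c,d), inpos(a), marked(d), marked(f)}
3. bind(f,a)  →  {above(a,c), above(c,d), above(d,d), above(f,f), holds(a,f), holds(b,f), holds(c,d), inpos(a), marked(d), marked(f)}
4. push(f)  →  {above(a,c), above(c,d), above(d,d), holds(a,f), holds(b,f), holds(c,d), inpos(a), inpos(f), marked(d)}
5. bind(d,f)  →  {above(a,c), above(c,d), above(d,d), holds(a,f), holds(b,f), holds(c,d), holds(f,d), inpos(a), inpos(f), marked(d)}

free(f,f); free(d,d); bind(f,a); push(f); bind(d,f)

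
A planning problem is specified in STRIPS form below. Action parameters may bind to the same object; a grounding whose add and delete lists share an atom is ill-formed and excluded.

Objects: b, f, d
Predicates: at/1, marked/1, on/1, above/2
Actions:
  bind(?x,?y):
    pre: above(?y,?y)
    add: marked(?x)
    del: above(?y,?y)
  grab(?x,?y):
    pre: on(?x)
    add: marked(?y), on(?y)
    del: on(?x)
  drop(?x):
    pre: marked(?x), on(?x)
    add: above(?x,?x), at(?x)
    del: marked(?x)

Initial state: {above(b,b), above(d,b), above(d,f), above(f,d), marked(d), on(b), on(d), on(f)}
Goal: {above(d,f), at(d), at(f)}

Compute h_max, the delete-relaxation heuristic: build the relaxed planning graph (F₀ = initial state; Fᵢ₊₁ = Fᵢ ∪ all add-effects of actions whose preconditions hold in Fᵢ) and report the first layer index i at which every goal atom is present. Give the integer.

2

F0 = init (8 atoms)
F1 = F0 ∪ {above(d,d), at(d), marked(b), marked(f)}  (12 atoms)
F2 = F1 ∪ {above(f,f), at(b), at(f)}  (15 atoms)
goal ⊆ F2  ⇒  h_max = 2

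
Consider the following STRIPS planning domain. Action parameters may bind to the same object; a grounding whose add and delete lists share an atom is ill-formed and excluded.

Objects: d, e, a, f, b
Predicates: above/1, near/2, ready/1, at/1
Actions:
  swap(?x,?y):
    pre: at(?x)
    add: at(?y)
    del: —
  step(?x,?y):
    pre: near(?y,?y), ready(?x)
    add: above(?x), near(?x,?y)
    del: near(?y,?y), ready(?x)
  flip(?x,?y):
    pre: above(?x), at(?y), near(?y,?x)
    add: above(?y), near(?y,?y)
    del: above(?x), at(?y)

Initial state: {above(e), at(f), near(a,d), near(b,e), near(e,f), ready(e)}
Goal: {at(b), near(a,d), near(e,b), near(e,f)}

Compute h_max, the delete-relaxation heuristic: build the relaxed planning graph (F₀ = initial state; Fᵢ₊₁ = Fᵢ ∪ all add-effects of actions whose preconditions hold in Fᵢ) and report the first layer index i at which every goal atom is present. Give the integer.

F0 = init (6 atoms)
F1 = F0 ∪ {at(a), at(b), at(d), at(e)}  (10 atoms)
F2 = F1 ∪ {above(b), near(b,b)}  (12 atoms)
F3 = F2 ∪ {near(e,b)}  (13 atoms)
goal ⊆ F3  ⇒  h_max = 3

3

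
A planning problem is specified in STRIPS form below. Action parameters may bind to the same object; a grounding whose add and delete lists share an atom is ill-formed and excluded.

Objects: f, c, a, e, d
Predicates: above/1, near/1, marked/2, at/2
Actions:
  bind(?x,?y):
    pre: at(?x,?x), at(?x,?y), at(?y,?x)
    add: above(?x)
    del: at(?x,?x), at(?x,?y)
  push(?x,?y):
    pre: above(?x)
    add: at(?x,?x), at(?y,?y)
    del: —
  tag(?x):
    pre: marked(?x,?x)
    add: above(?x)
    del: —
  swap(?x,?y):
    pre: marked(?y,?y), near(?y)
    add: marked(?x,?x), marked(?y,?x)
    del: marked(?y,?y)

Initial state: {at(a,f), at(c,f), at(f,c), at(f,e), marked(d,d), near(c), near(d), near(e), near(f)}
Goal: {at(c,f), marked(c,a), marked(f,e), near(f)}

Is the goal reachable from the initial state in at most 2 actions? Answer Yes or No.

1. swap(f,d)  →  {at(a,f), at(c,f), at(f,c), at(f,e), marked(d,f), marked(f,f), near(c), near(d), near(e), near(f)}
2. swap(e,f)  →  {at(a,f), at(c,f), at(f,c), at(f,e), marked(d,f), marked(e,e), marked(f,e), near(c), near(d), near(e), near(f)}
3. swap(c,e)  →  {at(a,f), at(c,f), at(f,c), at(f,e), marked(c,c), marked(d,f), marked(e,c), marked(f,e), near(c), near(d), near(e), near(f)}
4. swap(a,c)  →  {at(a,f), at(c,f), at(f,c), at(f,e), marked(a,a), marked(c,a), marked(d,f), marked(e,c), marked(f,e), near(c), near(d), near(e), near(f)}
optimal plan length = 4; 4 > 2

No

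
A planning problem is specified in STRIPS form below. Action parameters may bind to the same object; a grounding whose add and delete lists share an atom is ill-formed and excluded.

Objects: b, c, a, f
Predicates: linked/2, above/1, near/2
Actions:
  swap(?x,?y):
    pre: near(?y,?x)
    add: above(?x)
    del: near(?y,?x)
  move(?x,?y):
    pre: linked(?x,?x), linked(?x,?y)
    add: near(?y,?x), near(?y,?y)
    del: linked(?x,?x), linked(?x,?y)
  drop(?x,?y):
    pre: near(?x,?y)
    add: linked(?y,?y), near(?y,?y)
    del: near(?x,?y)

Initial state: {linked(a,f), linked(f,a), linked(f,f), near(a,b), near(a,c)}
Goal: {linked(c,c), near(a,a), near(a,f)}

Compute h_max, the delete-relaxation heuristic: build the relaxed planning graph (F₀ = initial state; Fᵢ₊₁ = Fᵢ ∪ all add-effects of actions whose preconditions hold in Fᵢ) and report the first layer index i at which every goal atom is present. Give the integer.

1

F0 = init (5 atoms)
F1 = F0 ∪ {above(b), above(c), linked(b,b), linked(c,c), near(a,a), near(a,f), near(b,b), near(c,c), near(f,f)}  (14 atoms)
goal ⊆ F1  ⇒  h_max = 1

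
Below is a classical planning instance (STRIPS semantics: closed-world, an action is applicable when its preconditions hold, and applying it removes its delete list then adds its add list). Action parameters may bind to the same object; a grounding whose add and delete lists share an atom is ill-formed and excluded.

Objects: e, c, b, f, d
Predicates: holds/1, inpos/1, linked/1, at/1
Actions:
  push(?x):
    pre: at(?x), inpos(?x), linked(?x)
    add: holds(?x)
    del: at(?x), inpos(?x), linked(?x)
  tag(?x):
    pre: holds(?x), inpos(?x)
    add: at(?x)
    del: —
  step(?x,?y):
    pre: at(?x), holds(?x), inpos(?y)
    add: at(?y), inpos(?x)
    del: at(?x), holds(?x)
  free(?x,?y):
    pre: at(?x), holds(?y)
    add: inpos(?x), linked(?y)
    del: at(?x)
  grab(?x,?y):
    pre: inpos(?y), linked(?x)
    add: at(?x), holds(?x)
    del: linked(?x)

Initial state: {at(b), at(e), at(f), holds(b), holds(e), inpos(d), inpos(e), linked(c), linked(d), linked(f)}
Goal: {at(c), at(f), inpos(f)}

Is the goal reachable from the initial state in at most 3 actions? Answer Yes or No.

Yes

1. free(f,e)  →  {at(b), at(e), holds(b), holds(e), inpos(d), inpos(e), inpos(f), linked(c), linked(d), linked(e), linked(f)}
2. step(e,f)  →  {at(b), at(f), holds(b), inpos(d), inpos(e), inpos(f), linked(c), linked(d), linked(e), linked(f)}
3. grab(c,e)  →  {at(b), at(c), at(f), holds(b), holds(c), inpos(d), inpos(e), inpos(f), linked(d), linked(e), linked(f)}
optimal plan length = 3; 3 ≤ 3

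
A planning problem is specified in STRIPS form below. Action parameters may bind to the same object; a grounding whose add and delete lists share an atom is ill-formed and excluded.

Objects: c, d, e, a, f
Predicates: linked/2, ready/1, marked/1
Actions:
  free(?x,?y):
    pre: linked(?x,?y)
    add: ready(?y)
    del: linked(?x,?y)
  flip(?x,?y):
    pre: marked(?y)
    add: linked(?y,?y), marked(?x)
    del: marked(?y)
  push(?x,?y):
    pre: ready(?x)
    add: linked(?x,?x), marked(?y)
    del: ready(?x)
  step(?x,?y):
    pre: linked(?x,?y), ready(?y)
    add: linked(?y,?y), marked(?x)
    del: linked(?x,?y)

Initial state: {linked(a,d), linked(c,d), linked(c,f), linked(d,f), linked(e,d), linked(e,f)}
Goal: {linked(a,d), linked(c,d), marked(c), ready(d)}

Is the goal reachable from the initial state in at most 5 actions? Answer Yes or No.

1. free(c,f)  →  {linked(a,d), linked(c,d), linked(d,f), linked(e,d), linked(e,f), ready(f)}
2. free(e,d)  →  {linked(a,d), linked(c,d), linked(d,f), linked(e,f), ready(d), ready(f)}
3. push(f,c)  →  {linked(a,d), linked(c,d), linked(d,f), linked(e,f), linked(f,f), marked(c), ready(d)}
optimal plan length = 3; 3 ≤ 5

Yes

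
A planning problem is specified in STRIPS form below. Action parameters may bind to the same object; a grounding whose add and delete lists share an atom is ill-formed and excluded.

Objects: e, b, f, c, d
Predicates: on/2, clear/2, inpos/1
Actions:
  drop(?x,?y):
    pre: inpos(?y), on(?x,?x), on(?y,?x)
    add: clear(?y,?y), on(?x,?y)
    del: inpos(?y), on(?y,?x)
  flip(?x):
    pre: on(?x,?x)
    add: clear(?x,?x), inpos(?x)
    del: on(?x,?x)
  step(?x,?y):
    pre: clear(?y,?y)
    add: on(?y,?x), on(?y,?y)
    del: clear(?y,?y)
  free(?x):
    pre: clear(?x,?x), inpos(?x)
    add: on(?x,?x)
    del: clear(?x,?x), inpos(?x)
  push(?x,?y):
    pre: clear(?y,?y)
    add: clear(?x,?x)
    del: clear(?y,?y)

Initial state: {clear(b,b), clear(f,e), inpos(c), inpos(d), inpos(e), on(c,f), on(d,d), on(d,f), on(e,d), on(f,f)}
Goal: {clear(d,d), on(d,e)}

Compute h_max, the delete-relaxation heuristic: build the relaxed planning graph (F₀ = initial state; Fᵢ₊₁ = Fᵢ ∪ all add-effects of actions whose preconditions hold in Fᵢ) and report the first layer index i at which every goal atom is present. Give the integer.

F0 = init (10 atoms)
F1 = F0 ∪ {clear(c,c), clear(d,d), clear(e,e), clear(f,f), inpos(f), on(b,b), on(b,c), on(b,d), on(b,e), on(b,f), on(d,e), on(f,c), on(f,d)}  (23 atoms)
goal ⊆ F1  ⇒  h_max = 1

1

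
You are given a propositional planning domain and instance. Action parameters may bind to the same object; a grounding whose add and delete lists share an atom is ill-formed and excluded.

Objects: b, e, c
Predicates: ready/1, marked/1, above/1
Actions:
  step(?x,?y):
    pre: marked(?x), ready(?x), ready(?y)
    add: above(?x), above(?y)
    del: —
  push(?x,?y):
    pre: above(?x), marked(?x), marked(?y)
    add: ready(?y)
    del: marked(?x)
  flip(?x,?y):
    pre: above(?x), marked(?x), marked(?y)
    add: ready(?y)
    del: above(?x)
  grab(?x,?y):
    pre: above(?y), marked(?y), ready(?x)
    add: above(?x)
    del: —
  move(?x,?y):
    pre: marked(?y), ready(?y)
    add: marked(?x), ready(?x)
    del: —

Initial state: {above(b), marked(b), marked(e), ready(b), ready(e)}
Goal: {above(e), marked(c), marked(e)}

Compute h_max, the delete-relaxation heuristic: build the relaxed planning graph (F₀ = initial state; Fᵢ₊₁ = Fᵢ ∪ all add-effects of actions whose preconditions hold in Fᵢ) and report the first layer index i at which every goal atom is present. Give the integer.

1

F0 = init (5 atoms)
F1 = F0 ∪ {above(e), marked(c), ready(c)}  (8 atoms)
goal ⊆ F1  ⇒  h_max = 1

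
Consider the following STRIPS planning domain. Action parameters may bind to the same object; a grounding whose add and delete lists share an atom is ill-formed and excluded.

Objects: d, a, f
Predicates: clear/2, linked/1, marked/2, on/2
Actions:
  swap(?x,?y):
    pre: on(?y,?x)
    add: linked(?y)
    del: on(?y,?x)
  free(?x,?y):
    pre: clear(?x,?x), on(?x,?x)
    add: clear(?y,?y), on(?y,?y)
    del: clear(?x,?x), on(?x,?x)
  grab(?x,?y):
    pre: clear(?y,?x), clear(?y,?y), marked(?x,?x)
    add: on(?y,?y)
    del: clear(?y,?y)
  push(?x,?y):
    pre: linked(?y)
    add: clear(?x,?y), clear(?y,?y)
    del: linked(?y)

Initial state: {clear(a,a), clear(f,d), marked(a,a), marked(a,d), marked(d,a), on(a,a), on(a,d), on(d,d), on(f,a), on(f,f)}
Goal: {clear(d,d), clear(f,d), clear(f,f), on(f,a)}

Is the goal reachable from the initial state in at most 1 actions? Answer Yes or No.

1. swap(d,d)  →  {clear(a,a), clear(f,d), linked(d), marked(a,a), marked(a,d), marked(d,a), on(a,a), on(a,d), on(f,a), on(f,f)}
2. free(a,f)  →  {clear(f,d), clear(f,f), linked(d), marked(a,a), marked(a,d), marked(d,a), on(a,d), on(f,a), on(f,f)}
3. push(d,d)  →  {clear(d,d), clear(f,d), clear(f,f), marked(a,a), marked(a,d), marked(d,a), on(a,d), on(f,a), on(f,f)}
optimal plan length = 3; 3 > 1

No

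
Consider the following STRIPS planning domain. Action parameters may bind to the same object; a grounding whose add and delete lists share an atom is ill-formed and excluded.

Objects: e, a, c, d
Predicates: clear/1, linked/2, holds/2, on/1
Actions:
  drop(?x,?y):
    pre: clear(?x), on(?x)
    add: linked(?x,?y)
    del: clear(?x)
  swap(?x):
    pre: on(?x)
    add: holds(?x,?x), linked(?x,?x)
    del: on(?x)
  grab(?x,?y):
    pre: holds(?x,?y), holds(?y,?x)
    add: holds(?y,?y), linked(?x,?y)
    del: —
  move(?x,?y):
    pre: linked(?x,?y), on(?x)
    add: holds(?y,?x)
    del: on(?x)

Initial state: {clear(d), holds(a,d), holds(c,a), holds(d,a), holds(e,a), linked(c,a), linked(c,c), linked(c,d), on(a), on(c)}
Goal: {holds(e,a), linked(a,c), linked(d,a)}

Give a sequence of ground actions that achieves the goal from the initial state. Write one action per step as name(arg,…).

1. grab(d,a)  →  {clear(d), holds(a,a), holds(a,d), holds(c,a), holds(d,a), holds(e,a), linked(c,a), linked(c,c), linked(c,d), linked(d,a), on(a), on(c)}
2. move(c,a)  →  {clear(d), holds(a,a), holds(a,c), holds(a,d), holds(c,a), holds(d,a), holds(e,a), linked(c,a), linked(c,c), linked(c,d), linked(d,a), on(a)}
3. grab(a,c)  →  {clear(d), holds(a,a), holds(a,c), holds(a,d), holds(c,a), holds(c,c), holds(d,a), holds(e,a), linked(a,c), linked(c,a), linked(c,c), linked(c,d), linked(d,a), on(a)}

grab(d,a); move(c,a); grab(a,c)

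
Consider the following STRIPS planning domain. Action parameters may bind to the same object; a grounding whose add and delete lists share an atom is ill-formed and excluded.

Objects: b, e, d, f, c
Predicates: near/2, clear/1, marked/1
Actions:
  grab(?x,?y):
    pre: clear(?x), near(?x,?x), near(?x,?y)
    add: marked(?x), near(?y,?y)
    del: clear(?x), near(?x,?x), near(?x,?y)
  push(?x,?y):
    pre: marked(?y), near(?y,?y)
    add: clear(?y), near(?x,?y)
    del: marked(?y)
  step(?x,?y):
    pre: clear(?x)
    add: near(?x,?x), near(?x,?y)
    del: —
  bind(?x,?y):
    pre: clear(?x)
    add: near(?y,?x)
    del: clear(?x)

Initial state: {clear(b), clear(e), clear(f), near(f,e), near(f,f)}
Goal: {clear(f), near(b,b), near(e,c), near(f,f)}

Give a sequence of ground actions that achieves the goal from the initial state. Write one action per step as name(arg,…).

step(b,b); step(e,c)

1. step(b,b)  →  {clear(b), clear(e), clear(f), near(b,b), near(f,e), near(f,f)}
2. step(e,c)  →  {clear(b), clear(e), clear(f), near(b,b), near(e,c), near(e,e), near(f,e), near(f,f)}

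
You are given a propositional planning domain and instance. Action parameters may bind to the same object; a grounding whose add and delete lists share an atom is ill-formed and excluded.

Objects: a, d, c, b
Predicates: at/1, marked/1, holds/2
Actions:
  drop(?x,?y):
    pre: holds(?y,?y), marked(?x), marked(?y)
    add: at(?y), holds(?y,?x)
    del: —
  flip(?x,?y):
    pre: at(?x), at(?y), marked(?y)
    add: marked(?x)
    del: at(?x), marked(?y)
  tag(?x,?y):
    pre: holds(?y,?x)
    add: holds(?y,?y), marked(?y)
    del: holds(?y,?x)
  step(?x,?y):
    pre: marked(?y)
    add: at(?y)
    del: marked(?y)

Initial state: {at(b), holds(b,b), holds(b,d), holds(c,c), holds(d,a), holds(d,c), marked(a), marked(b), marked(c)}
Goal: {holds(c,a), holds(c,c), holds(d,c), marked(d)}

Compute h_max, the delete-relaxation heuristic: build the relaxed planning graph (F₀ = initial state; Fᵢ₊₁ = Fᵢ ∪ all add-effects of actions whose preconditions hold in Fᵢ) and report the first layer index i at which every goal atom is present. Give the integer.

F0 = init (9 atoms)
F1 = F0 ∪ {at(a), at(c), holds(b,a), holds(b,c), holds(c,a), holds(c,b), holds(d,d), marked(d)}  (17 atoms)
goal ⊆ F1  ⇒  h_max = 1

1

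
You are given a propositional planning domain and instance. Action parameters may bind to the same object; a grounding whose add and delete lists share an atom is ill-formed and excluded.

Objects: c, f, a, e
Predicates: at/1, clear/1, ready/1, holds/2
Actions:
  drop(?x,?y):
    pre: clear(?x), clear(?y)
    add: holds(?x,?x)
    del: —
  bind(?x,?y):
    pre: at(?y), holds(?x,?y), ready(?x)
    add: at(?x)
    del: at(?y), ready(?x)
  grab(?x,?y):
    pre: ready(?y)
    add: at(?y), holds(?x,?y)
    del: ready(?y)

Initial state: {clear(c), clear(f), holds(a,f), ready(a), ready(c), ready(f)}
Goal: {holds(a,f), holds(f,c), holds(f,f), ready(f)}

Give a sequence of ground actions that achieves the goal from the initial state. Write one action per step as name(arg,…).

1. drop(f,c)  →  {clear(c), clear(f), holds(a,f), holds(f,f), ready(a), ready(c), ready(f)}
2. grab(f,c)  →  {at(c), clear(c), clear(f), holds(a,f), holds(f,c), holds(f,f), ready(a), ready(f)}

drop(f,c); grab(f,c)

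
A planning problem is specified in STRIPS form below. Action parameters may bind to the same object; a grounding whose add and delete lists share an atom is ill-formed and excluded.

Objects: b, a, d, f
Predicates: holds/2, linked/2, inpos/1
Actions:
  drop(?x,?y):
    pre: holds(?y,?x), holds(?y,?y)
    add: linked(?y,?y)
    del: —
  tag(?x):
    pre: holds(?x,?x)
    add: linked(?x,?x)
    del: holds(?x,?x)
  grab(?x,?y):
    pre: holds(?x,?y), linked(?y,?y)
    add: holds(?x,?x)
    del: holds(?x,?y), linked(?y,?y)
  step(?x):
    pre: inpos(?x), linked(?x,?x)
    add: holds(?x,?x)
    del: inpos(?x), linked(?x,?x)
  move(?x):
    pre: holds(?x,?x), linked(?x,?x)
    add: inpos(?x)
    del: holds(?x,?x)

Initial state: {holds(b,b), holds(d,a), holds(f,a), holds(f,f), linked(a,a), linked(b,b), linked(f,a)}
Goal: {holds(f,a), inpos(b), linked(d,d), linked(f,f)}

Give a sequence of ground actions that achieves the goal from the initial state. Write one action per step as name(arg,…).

drop(a,f); grab(d,a); drop(d,d); move(b)

1. drop(a,f)  →  {holds(b,b), holds(d,a), holds(f,a), holds(f,f), linked(a,a), linked(b,b), linked(f,a), linked(f,f)}
2. grab(d,a)  →  {holds(b,b), holds(d,d), holds(f,a), holds(f,f), linked(b,b), linked(f,a), linked(f,f)}
3. drop(d,d)  →  {holds(b,b), holds(d,d), holds(f,a), holds(f,f), linked(b,b), linked(d,d), linked(f,a), linked(f,f)}
4. move(b)  →  {holds(d,d), holds(f,a), holds(f,f), inpos(b), linked(b,b), linked(d,d), linked(f,a), linked(f,f)}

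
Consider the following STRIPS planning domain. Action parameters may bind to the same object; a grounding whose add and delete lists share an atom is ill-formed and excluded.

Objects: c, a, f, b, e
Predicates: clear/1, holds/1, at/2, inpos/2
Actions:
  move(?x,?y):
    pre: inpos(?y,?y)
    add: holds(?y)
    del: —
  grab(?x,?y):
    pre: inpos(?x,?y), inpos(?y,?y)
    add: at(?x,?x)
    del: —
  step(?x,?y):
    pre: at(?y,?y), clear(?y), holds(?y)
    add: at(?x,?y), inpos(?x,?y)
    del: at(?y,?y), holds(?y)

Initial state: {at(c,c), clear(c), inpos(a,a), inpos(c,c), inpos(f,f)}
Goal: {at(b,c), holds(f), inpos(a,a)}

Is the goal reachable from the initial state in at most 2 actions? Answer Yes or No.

1. move(c,c)  →  {at(c,c), clear(c), holds(c), inpos(a,a), inpos(c,c), inpos(f,f)}
2. move(c,f)  →  {at(c,c), clear(c), holds(c), holds(f), inpos(a,a), inpos(c,c), inpos(f,f)}
3. step(b,c)  →  {at(b,c), clear(c), holds(f), inpos(a,a), inpos(b,c), inpos(c,c), inpos(f,f)}
optimal plan length = 3; 3 > 2

No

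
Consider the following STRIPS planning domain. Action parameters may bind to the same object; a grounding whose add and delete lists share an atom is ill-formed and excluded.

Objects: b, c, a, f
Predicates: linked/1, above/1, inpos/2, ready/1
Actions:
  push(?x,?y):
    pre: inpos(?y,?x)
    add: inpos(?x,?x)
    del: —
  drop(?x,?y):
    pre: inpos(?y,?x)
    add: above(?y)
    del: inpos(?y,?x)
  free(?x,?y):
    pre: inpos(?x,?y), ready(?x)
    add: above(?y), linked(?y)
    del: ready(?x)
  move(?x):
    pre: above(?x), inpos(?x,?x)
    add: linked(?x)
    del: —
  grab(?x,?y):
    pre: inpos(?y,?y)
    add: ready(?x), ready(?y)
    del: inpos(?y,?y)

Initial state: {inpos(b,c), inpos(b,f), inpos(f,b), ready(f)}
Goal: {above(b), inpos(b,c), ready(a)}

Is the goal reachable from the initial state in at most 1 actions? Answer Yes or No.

No

1. push(b,f)  →  {inpos(b,b), inpos(b,c), inpos(b,f), inpos(f,b), ready(f)}
2. drop(f,b)  →  {above(b), inpos(b,b), inpos(b,c), inpos(f,b), ready(f)}
3. grab(a,b)  →  {above(b), inpos(b,c), inpos(f,b), ready(a), ready(b), ready(f)}
optimal plan length = 3; 3 > 1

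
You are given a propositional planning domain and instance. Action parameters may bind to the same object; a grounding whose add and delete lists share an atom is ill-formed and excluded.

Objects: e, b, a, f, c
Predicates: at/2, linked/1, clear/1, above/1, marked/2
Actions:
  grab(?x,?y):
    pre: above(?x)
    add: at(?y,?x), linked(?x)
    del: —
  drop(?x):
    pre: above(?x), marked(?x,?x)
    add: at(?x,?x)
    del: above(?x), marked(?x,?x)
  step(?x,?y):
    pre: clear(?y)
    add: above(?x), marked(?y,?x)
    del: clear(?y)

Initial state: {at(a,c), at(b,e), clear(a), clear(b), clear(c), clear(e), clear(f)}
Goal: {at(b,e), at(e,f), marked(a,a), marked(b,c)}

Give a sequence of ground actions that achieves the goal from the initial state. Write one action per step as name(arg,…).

step(a,a); step(f,e); grab(f,e); step(c,b)

1. step(a,a)  →  {above(a), at(a,c), at(b,e), clear(b), clear(c), clear(e), clear(f), marked(a,a)}
2. step(f,e)  →  {above(a), above(f), at(a,c), at(b,e), clear(b), clear(c), clear(f), marked(a,a), marked(e,f)}
3. grab(f,e)  →  {above(a), above(f), at(a,c), at(b,e), at(e,f), clear(b), clear(c), clear(f), linked(f), marked(a,a), marked(e,f)}
4. step(c,b)  →  {above(a), above(c), above(f), at(a,c), at(b,e), at(e,f), clear(c), clear(f), linked(f), marked(a,a), marked(b,c), marked(e,f)}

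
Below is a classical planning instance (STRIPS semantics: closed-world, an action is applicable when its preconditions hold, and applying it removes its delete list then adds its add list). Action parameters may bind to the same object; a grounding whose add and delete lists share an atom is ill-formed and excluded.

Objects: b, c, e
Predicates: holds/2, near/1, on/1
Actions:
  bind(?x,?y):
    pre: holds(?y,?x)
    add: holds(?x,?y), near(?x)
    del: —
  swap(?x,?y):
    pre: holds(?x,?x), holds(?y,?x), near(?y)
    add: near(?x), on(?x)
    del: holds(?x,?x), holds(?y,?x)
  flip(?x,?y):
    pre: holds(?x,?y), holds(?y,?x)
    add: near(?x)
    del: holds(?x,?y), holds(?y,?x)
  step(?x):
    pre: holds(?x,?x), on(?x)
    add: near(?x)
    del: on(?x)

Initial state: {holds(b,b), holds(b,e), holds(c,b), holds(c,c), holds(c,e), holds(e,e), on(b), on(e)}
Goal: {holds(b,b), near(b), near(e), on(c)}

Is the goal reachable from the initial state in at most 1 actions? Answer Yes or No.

No

1. bind(b,b)  →  {holds(b,b), holds(b,e), holds(c,b), holds(c,c), holds(c,e), holds(e,e), near(b), on(b), on(e)}
2. bind(e,c)  →  {holds(b,b), holds(b,e), holds(c,b), holds(c,c), holds(c,e), holds(e,c), holds(e,e), near(b), near(e), on(b), on(e)}
3. swap(c,e)  →  {holds(b,b), holds(b,e), holds(c,b), holds(c,e), holds(e,e), near(b), near(c), near(e), on(b), on(c), on(e)}
optimal plan length = 3; 3 > 1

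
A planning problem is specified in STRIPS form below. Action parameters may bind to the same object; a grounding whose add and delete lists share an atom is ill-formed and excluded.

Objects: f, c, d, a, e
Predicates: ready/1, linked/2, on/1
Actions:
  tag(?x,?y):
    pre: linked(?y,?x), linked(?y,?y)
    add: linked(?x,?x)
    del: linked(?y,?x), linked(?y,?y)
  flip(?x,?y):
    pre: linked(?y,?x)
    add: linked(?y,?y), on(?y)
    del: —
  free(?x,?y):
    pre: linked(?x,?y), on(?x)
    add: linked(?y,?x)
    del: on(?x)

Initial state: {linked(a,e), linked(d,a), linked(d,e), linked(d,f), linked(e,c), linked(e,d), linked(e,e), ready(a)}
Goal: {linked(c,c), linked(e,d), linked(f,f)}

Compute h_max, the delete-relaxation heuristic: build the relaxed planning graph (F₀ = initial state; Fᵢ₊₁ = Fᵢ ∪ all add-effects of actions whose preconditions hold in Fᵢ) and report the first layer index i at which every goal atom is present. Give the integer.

F0 = init (8 atoms)
F1 = F0 ∪ {linked(a,a), linked(c,c), linked(d,d), on(a), on(d), on(e)}  (14 atoms)
F2 = F1 ∪ {linked(a,d), linked(c,e), linked(e,a), linked(f,d), linked(f,f), on(c)}  (20 atoms)
goal ⊆ F2  ⇒  h_max = 2

2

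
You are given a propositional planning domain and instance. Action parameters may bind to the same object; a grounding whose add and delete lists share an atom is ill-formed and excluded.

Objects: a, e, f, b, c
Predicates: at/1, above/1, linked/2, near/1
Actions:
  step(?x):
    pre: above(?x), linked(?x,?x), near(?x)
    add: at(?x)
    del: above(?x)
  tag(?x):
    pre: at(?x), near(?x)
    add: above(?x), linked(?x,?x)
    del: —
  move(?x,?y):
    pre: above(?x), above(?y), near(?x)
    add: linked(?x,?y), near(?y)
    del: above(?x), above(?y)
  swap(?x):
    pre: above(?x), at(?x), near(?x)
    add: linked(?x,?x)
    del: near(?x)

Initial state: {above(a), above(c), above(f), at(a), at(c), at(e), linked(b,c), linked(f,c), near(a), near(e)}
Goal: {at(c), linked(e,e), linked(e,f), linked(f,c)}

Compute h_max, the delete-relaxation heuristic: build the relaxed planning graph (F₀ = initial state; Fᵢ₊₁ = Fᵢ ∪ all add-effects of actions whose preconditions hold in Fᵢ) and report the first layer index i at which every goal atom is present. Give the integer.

F0 = init (10 atoms)
F1 = F0 ∪ {above(e), linked(a,a), linked(a,c), linked(a,f), linked(e,e), near(c), near(f)}  (17 atoms)
F2 = F1 ∪ {linked(a,e), linked(c,a), linked(c,c), linked(c,e), linked(c,f), linked(e,a), linked(e,c), linked(e,f), linked(f,a), linked(f,e), linked(f,f)}  (28 atoms)
goal ⊆ F2  ⇒  h_max = 2

2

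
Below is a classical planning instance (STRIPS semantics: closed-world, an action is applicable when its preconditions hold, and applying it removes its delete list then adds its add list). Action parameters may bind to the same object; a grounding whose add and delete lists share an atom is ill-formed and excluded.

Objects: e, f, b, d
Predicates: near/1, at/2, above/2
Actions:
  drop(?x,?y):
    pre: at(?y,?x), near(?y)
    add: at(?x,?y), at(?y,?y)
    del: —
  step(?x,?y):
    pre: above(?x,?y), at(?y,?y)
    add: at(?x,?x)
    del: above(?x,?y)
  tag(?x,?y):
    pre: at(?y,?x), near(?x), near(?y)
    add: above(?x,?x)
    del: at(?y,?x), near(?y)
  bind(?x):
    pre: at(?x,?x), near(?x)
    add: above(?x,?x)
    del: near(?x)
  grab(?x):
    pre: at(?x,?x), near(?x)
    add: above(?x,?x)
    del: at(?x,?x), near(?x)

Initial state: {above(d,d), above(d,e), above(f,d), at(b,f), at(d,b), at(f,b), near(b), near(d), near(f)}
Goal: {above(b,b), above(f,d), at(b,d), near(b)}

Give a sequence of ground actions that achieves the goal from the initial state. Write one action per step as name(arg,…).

1. drop(b,d)  →  {above(d,d), above(d,e), above(f,d), at(b,d), at(b,f), at(d,b), at(d,d), at(f,b), near(b), near(d), near(f)}
2. tag(b,f)  →  {above(b,b), above(d,d), above(d,e), above(f,d), at(b,d), at(b,f), at(d,b), at(d,d), near(b), near(d)}

drop(b,d); tag(b,f)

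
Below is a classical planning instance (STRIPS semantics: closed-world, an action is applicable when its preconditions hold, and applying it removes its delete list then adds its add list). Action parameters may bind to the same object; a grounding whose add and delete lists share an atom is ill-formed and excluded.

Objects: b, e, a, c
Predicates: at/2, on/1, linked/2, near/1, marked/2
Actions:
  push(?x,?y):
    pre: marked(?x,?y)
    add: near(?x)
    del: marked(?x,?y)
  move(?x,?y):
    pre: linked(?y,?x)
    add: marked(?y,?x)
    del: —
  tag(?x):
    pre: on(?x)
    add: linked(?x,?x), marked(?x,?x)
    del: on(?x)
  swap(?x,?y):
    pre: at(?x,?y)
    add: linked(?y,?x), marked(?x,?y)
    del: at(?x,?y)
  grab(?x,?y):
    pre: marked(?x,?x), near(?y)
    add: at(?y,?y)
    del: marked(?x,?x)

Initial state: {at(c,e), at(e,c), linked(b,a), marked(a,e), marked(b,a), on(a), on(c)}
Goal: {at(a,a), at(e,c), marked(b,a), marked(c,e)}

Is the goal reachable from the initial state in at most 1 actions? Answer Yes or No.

No

1. push(a,e)  →  {at(c,e), at(e,c), linked(b,a), marked(b,a), near(a), on(a), on(c)}
2. tag(a)  →  {at(c,e), at(e,c), linked(a,a), linked(b,a), marked(a,a), marked(b,a), near(a), on(c)}
3. swap(c,e)  →  {at(e,c), linked(a,a), linked(b,a), linked(e,c), marked(a,a), marked(b,a), marked(c,e), near(a), on(c)}
4. grab(a,a)  →  {at(a,a), at(e,c), linked(a,a), linked(b,a), linked(e,c), marked(b,a), marked(c,e), near(a), on(c)}
optimal plan length = 4; 4 > 1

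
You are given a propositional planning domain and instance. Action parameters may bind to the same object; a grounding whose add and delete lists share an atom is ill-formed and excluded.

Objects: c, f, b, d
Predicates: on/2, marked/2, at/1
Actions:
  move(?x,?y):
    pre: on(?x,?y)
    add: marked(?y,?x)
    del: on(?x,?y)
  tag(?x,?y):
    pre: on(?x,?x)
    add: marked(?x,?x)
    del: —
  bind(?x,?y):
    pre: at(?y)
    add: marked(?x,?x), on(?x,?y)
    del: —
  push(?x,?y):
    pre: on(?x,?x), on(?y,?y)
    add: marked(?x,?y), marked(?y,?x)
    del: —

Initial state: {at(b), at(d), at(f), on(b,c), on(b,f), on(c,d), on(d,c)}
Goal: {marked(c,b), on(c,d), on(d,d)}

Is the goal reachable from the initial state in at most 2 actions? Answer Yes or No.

1. move(b,c)  →  {at(b), at(d), at(f), marked(c,b), on(b,f), on(c,d), on(d,c)}
2. bind(d,d)  →  {at(b), at(d), at(f), marked(c,b), marked(d,d), on(b,f), on(c,d), on(d,c), on(d,d)}
optimal plan length = 2; 2 ≤ 2

Yes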